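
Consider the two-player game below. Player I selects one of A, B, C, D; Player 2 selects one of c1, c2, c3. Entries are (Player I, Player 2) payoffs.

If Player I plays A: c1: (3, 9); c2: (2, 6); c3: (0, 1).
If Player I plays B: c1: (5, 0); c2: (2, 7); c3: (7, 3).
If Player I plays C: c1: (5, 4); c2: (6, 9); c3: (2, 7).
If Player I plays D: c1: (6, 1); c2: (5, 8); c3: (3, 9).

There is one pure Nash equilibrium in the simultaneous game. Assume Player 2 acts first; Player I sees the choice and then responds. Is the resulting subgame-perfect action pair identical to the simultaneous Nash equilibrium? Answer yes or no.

Work backward from Player I's decision.
- c1 → Player I plays D (best of 3, 5, 5, 6); Player 2 gets 1.
- c2 → Player I plays C (best of 2, 2, 6, 5); Player 2 gets 9.
- c3 → Player I plays B (best of 0, 7, 2, 3); Player 2 gets 3.
Among 1, 9, 3, the best is 9 at c2. Subgame-perfect outcome: (C, c2) with payoffs (6, 9).
For the simultaneous game, intersect best replies.
Player I's best replies: c1→D; c2→C; c3→B.
Player 2's best replies: A→c1; B→c2; C→c2; D→c3.
The unique mutual best reply is (C, c2), giving (6, 9).
Sequential outcome (C, c2) coincides with the Nash profile (C, c2).

yes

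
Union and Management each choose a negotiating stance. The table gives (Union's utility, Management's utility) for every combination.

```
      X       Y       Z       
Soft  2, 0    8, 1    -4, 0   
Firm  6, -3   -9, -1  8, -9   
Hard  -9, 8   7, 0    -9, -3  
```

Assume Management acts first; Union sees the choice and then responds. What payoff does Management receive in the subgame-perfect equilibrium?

1

Work backward from Union's decision.
- X: Union compares 2, 6, -9 and picks Firm; Management would get -3.
- Y: Union compares 8, -9, 7 and picks Soft; Management would get 1.
- Z: Union compares -4, 8, -9 and picks Firm; Management would get -9.
Among -3, 1, -9, the best is 1 at Y. Subgame-perfect outcome: (Soft, Y) with payoffs (8, 1).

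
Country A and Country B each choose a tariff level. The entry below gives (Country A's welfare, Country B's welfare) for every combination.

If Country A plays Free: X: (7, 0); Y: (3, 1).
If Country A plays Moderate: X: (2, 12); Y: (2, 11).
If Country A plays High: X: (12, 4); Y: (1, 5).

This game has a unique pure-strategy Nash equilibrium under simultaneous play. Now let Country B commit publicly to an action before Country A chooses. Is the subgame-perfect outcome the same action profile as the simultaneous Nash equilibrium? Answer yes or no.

no

Work backward from Country A's decision.
- X → Country A plays High (best of 7, 2, 12); Country B gets 4.
- Y → Country A plays Free (best of 3, 2, 1); Country B gets 1.
Maximizing over 4, 1, Country B chooses X. Subgame-perfect outcome: (High, X) with payoffs (12, 4).
For the simultaneous game, intersect best replies.
Country A's best replies: X→High; Y→Free.
Country B's best replies: Free→Y; Moderate→X; High→Y.
The unique mutual best reply is (Free, Y), giving (3, 1).
Sequential outcome (High, X) differs from the Nash profile (Free, Y).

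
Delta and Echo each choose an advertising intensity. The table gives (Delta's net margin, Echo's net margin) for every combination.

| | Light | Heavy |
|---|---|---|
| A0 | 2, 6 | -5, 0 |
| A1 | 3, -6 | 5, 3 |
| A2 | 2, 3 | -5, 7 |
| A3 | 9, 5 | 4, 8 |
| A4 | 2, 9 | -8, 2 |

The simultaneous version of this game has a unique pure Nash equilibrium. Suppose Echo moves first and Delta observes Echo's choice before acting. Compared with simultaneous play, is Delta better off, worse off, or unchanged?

better off

Backward induction with Echo moving first.
- Light → Delta plays A3 (best of 2, 3, 2, 9, 2); Echo gets 5.
- Heavy → Delta plays A1 (best of -5, 5, -5, 4, -8); Echo gets 3.
Maximizing over 5, 3, Echo chooses Light. Subgame-perfect outcome: (A3, Light) with payoffs (9, 5).
Now find the simultaneous Nash equilibrium.
Delta's best replies: Light→A3; Heavy→A1.
Echo's best replies: A0→Light; A1→Heavy; A2→Heavy; A3→Heavy; A4→Light.
Only (A1, Heavy) has each player best-responding; Nash payoffs (5, 3).
Delta earns 9 sequentially versus 5 at the Nash outcome: better off.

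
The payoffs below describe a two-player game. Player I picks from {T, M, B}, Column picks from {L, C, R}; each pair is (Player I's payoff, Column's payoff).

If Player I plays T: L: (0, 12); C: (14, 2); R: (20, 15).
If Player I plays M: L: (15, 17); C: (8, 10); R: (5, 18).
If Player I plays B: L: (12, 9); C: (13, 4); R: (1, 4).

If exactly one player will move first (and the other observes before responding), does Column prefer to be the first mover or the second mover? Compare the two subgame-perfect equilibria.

first

If Player I leads: Column's best replies are T→R, M→R, B→L; Player I's induced payoffs 20, 5, 12; outcome (T, R), payoffs (20, 15).
If Column leads: Player I's best replies are L→M, C→T, R→T; Column's induced payoffs 17, 2, 15; outcome (M, L), payoffs (15, 17).
Column gets 17 moving first and 15 moving second, so Column prefers to move first.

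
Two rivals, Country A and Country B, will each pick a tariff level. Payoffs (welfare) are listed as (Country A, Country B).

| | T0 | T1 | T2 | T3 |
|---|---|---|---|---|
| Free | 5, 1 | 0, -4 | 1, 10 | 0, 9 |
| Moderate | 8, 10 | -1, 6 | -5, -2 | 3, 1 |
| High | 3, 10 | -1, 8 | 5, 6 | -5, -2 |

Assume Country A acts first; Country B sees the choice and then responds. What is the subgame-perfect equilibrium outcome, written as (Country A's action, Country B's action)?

(Moderate, T0)

Work backward from Country B's decision.
- Free: Country B compares 1, -4, 10, 9 and picks T2; Country A would get 1.
- Moderate: Country B compares 10, 6, -2, 1 and picks T0; Country A would get 8.
- High: Country B compares 10, 8, 6, -2 and picks T0; Country A would get 3.
Country A's induced payoffs are 1, 8, 3, so Country A commits to Moderate. Subgame-perfect outcome: (Moderate, T0) with payoffs (8, 10).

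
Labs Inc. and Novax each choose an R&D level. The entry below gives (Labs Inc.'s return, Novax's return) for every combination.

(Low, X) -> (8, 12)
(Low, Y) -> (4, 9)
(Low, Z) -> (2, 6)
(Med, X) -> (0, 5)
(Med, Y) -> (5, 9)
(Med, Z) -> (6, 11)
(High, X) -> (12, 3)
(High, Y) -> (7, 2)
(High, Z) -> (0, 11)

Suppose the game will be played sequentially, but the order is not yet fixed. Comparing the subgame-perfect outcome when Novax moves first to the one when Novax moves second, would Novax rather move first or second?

If Labs Inc. leads: Novax's best replies are Low→X, Med→Z, High→Z; Labs Inc.'s induced payoffs 8, 6, 0; outcome (Low, X), payoffs (8, 12).
If Novax leads: Labs Inc.'s best replies are X→High, Y→High, Z→Med; Novax's induced payoffs 3, 2, 11; outcome (Med, Z), payoffs (6, 11).
Novax gets 11 moving first and 12 moving second, so Novax prefers to move second.

second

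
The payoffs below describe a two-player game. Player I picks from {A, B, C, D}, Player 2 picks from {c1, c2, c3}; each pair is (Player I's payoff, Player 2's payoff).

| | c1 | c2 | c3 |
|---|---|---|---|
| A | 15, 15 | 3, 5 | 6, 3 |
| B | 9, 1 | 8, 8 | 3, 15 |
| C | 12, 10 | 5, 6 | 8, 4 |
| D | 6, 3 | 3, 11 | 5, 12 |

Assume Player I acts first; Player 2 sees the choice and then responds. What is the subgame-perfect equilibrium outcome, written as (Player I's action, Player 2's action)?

(A, c1)

Player 2 best-responds to each possible Player I move:
- A: BR = c1, leader payoff 15.
- B: BR = c3, leader payoff 3.
- C: BR = c1, leader payoff 12.
- D: BR = c3, leader payoff 5.
Among 15, 3, 12, 5, the best is 15 at A. Subgame-perfect outcome: (A, c1) with payoffs (15, 15).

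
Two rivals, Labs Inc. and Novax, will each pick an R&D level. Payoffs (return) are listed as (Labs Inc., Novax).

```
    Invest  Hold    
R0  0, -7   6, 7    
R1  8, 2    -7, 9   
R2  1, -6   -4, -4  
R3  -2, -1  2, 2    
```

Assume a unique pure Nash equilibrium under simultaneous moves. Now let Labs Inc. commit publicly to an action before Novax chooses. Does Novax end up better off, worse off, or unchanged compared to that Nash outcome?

unchanged

Solve by backward induction (Labs Inc. leads).
- R0: BR = Hold, leader payoff 6.
- R1: BR = Hold, leader payoff -7.
- R2: BR = Hold, leader payoff -4.
- R3: BR = Hold, leader payoff 2.
Maximizing over 6, -7, -4, 2, Labs Inc. chooses R0. Subgame-perfect outcome: (R0, Hold) with payoffs (6, 7).
Under simultaneous play:
Labs Inc.'s best replies: Invest→R1; Hold→R0.
Novax's best replies: R0→Hold; R1→Hold; R2→Hold; R3→Hold.
The unique mutual best reply is (R0, Hold), giving (6, 7).
Novax earns 7 sequentially versus 7 at the Nash outcome: unchanged.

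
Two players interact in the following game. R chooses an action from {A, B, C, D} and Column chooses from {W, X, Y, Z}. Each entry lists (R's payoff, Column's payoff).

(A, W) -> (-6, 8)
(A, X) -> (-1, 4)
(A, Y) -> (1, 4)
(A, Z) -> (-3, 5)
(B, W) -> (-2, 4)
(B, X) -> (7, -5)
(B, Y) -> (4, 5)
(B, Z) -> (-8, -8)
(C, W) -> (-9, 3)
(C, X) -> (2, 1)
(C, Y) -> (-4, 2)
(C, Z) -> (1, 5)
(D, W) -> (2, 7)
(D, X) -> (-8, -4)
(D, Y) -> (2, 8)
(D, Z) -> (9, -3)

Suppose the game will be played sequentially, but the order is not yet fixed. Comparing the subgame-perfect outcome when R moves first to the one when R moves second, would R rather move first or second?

first

If R leads: Column's best replies are A→W, B→Y, C→Z, D→Y; R's induced payoffs -6, 4, 1, 2; outcome (B, Y), payoffs (4, 5).
If Column leads: R's best replies are W→D, X→B, Y→B, Z→D; Column's induced payoffs 7, -5, 5, -3; outcome (D, W), payoffs (2, 7).
R gets 4 moving first and 2 moving second, so R prefers to move first.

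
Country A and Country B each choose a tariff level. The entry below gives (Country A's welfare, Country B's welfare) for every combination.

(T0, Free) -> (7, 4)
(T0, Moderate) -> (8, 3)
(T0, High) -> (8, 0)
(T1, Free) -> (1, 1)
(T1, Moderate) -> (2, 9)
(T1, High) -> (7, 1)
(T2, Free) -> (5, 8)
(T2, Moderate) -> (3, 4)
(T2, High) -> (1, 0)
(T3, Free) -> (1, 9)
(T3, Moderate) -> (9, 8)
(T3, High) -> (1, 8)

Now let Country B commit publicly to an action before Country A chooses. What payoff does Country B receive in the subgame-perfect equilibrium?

Country A best-responds to each possible Country B move:
- Free: BR = T0, leader payoff 4.
- Moderate: BR = T3, leader payoff 8.
- High: BR = T0, leader payoff 0.
Country B's induced payoffs are 4, 8, 0, so Country B commits to Moderate. Subgame-perfect outcome: (T3, Moderate) with payoffs (9, 8).

8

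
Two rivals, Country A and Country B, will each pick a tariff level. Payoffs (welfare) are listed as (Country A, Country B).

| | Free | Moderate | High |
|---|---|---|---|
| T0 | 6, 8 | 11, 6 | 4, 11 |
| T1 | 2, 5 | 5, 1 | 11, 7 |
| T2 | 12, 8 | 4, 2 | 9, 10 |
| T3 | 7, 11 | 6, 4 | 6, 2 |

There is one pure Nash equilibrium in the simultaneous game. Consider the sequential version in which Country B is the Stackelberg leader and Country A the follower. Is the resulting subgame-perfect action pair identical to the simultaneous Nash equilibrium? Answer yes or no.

no

Solve by backward induction (Country B leads).
- Free: BR = T2, leader payoff 8.
- Moderate: BR = T0, leader payoff 6.
- High: BR = T1, leader payoff 7.
Country B's induced payoffs are 8, 6, 7, so Country B commits to Free. Subgame-perfect outcome: (T2, Free) with payoffs (12, 8).
Now find the simultaneous Nash equilibrium.
Country A's best replies: Free→T2; Moderate→T0; High→T1.
Country B's best replies: T0→High; T1→High; T2→High; T3→Free.
The unique mutual best reply is (T1, High), giving (11, 7).
Sequential outcome (T2, Free) differs from the Nash profile (T1, High).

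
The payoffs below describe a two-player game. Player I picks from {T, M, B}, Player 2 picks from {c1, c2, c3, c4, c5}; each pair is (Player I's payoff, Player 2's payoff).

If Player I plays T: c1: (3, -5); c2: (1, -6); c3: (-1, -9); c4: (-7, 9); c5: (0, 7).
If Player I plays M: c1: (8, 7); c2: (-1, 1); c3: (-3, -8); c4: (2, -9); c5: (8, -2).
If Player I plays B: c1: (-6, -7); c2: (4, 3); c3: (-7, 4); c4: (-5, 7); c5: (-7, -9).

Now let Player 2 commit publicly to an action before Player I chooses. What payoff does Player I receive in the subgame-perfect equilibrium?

Backward induction with Player 2 moving first.
- c1: Player I compares 3, 8, -6 and picks M; Player 2 would get 7.
- c2: Player I compares 1, -1, 4 and picks B; Player 2 would get 3.
- c3: Player I compares -1, -3, -7 and picks T; Player 2 would get -9.
- c4: Player I compares -7, 2, -5 and picks M; Player 2 would get -9.
- c5: Player I compares 0, 8, -7 and picks M; Player 2 would get -2.
Maximizing over 7, 3, -9, -9, -2, Player 2 chooses c1. Subgame-perfect outcome: (M, c1) with payoffs (8, 7).

8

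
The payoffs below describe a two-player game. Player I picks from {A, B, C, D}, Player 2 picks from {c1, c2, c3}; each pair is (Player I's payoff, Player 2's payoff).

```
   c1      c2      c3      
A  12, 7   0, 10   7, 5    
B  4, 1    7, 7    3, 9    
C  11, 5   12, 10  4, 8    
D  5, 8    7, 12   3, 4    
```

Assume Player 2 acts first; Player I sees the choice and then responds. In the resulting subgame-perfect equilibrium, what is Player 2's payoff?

10

Player I best-responds to each possible Player 2 move:
- c1: BR = A, leader payoff 7.
- c2: BR = C, leader payoff 10.
- c3: BR = A, leader payoff 5.
Among 7, 10, 5, the best is 10 at c2. Subgame-perfect outcome: (C, c2) with payoffs (12, 10).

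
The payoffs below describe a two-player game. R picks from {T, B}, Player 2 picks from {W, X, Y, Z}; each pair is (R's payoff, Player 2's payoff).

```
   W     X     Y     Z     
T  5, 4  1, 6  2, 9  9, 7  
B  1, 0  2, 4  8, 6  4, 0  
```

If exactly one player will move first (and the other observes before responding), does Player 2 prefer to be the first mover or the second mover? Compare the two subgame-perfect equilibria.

first

If R leads: Player 2's best replies are T→Y, B→Y; R's induced payoffs 2, 8; outcome (B, Y), payoffs (8, 6).
If Player 2 leads: R's best replies are W→T, X→B, Y→B, Z→T; Player 2's induced payoffs 4, 4, 6, 7; outcome (T, Z), payoffs (9, 7).
Player 2 gets 7 moving first and 6 moving second, so Player 2 prefers to move first.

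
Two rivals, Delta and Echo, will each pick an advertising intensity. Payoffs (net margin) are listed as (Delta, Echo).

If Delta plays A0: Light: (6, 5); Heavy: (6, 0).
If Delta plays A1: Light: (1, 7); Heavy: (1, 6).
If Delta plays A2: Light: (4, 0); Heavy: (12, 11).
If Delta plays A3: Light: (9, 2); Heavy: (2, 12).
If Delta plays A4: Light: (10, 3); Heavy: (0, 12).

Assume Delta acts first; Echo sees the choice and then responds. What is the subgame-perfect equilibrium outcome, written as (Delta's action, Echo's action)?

(A2, Heavy)

Echo best-responds to each possible Delta move:
- A0: Echo compares 5, 0 and picks Light; Delta would get 6.
- A1: Echo compares 7, 6 and picks Light; Delta would get 1.
- A2: Echo compares 0, 11 and picks Heavy; Delta would get 12.
- A3: Echo compares 2, 12 and picks Heavy; Delta would get 2.
- A4: Echo compares 3, 12 and picks Heavy; Delta would get 0.
Maximizing over 6, 1, 12, 2, 0, Delta chooses A2. Subgame-perfect outcome: (A2, Heavy) with payoffs (12, 11).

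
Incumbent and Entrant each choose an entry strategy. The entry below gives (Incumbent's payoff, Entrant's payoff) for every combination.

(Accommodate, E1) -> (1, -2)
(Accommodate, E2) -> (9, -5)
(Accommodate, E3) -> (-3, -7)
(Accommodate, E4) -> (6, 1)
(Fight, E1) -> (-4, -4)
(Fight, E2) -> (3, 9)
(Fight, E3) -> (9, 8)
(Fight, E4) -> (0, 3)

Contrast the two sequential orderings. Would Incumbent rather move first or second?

second

If Incumbent leads: Entrant's best replies are Accommodate→E4, Fight→E2; Incumbent's induced payoffs 6, 3; outcome (Accommodate, E4), payoffs (6, 1).
If Entrant leads: Incumbent's best replies are E1→Accommodate, E2→Accommodate, E3→Fight, E4→Accommodate; Entrant's induced payoffs -2, -5, 8, 1; outcome (Fight, E3), payoffs (9, 8).
Incumbent gets 6 moving first and 9 moving second, so Incumbent prefers to move second.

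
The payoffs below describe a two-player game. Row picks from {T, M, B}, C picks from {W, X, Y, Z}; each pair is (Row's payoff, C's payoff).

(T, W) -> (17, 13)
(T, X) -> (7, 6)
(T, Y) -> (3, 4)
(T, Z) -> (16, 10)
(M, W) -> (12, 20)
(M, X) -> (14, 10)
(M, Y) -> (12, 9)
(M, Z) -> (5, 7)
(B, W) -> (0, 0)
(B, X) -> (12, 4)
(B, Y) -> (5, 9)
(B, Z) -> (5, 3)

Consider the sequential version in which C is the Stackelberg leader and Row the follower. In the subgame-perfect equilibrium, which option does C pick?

W

Row best-responds to each possible C move:
- W → Row plays T (best of 17, 12, 0); C gets 13.
- X → Row plays M (best of 7, 14, 12); C gets 10.
- Y → Row plays M (best of 3, 12, 5); C gets 9.
- Z → Row plays T (best of 16, 5, 5); C gets 10.
Maximizing over 13, 10, 9, 10, C chooses W. Subgame-perfect outcome: (T, W) with payoffs (17, 13).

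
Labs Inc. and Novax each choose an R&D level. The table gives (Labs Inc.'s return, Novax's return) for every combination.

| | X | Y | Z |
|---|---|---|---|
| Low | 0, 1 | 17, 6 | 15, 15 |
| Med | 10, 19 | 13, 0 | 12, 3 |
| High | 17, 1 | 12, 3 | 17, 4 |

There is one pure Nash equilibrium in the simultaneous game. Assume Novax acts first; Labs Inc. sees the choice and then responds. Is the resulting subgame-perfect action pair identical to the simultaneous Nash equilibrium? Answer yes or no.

Labs Inc. best-responds to each possible Novax move:
- X: BR = High, leader payoff 1.
- Y: BR = Low, leader payoff 6.
- Z: BR = High, leader payoff 4.
Maximizing over 1, 6, 4, Novax chooses Y. Subgame-perfect outcome: (Low, Y) with payoffs (17, 6).
Under simultaneous play:
Labs Inc.'s best replies: X→High; Y→Low; Z→High.
Novax's best replies: Low→Z; Med→X; High→Z.
Only (High, Z) has each player best-responding; Nash payoffs (17, 4).
Sequential outcome (Low, Y) differs from the Nash profile (High, Z).

no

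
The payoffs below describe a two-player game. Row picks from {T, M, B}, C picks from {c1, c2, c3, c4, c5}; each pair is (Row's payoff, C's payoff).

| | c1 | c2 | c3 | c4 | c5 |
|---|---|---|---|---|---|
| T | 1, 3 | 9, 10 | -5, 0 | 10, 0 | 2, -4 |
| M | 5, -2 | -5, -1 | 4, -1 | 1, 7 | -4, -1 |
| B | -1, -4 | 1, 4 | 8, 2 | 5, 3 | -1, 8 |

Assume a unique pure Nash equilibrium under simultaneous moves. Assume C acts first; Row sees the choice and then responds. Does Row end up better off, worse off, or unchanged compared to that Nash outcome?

Backward induction with C moving first.
- c1: BR = M, leader payoff -2.
- c2: BR = T, leader payoff 10.
- c3: BR = B, leader payoff 2.
- c4: BR = T, leader payoff 0.
- c5: BR = T, leader payoff -4.
C's induced payoffs are -2, 10, 2, 0, -4, so C commits to c2. Subgame-perfect outcome: (T, c2) with payoffs (9, 10).
For the simultaneous game, intersect best replies.
Row's best replies: c1→M; c2→T; c3→B; c4→T; c5→T.
C's best replies: T→c2; M→c4; B→c5.
The unique mutual best reply is (T, c2), giving (9, 10).
Row earns 9 sequentially versus 9 at the Nash outcome: unchanged.

unchanged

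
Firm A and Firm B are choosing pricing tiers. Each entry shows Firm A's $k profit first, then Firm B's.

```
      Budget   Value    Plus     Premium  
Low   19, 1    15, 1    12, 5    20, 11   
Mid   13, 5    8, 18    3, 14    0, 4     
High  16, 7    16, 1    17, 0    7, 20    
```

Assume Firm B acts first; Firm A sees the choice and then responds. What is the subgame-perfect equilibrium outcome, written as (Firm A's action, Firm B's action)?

(Low, Premium)

Solve by backward induction (Firm B leads).
- Budget: BR = Low, leader payoff 1.
- Value: BR = High, leader payoff 1.
- Plus: BR = High, leader payoff 0.
- Premium: BR = Low, leader payoff 11.
Among 1, 1, 0, 11, the best is 11 at Premium. Subgame-perfect outcome: (Low, Premium) with payoffs (20, 11).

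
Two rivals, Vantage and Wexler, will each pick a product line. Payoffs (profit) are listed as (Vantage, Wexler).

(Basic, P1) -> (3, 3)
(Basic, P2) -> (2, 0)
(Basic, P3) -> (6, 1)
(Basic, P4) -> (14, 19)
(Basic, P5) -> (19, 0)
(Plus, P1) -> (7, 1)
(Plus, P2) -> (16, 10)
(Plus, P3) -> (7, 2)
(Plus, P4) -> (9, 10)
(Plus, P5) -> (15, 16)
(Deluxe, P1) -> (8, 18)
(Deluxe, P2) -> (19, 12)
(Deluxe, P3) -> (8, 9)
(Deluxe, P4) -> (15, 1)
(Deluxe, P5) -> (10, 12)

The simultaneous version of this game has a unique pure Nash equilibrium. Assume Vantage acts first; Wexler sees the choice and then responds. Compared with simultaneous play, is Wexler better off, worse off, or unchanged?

worse off

Solve by backward induction (Vantage leads).
- Basic → Wexler plays P4 (best of 3, 0, 1, 19, 0); Vantage gets 14.
- Plus → Wexler plays P5 (best of 1, 10, 2, 10, 16); Vantage gets 15.
- Deluxe → Wexler plays P1 (best of 18, 12, 9, 1, 12); Vantage gets 8.
Vantage's induced payoffs are 14, 15, 8, so Vantage commits to Plus. Subgame-perfect outcome: (Plus, P5) with payoffs (15, 16).
For the simultaneous game, intersect best replies.
Vantage's best replies: P1→Deluxe; P2→Deluxe; P3→Deluxe; P4→Deluxe; P5→Basic.
Wexler's best replies: Basic→P4; Plus→P5; Deluxe→P1.
The unique mutual best reply is (Deluxe, P1), giving (8, 18).
Wexler earns 16 sequentially versus 18 at the Nash outcome: worse off.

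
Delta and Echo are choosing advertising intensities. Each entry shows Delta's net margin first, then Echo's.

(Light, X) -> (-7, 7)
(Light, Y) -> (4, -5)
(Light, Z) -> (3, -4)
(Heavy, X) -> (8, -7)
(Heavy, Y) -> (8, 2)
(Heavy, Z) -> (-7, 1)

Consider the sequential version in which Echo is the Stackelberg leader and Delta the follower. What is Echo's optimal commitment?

Delta best-responds to each possible Echo move:
- X: Delta compares -7, 8 and picks Heavy; Echo would get -7.
- Y: Delta compares 4, 8 and picks Heavy; Echo would get 2.
- Z: Delta compares 3, -7 and picks Light; Echo would get -4.
Echo's induced payoffs are -7, 2, -4, so Echo commits to Y. Subgame-perfect outcome: (Heavy, Y) with payoffs (8, 2).

Y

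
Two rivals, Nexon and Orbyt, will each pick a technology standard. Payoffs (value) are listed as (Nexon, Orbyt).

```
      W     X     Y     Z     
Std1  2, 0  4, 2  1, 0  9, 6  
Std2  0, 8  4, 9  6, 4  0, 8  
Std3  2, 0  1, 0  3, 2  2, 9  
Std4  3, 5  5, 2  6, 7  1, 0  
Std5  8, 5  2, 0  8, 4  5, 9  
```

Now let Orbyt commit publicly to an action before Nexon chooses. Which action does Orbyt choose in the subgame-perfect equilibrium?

Z

Solve by backward induction (Orbyt leads).
- W → Nexon plays Std5 (best of 2, 0, 2, 3, 8); Orbyt gets 5.
- X → Nexon plays Std4 (best of 4, 4, 1, 5, 2); Orbyt gets 2.
- Y → Nexon plays Std5 (best of 1, 6, 3, 6, 8); Orbyt gets 4.
- Z → Nexon plays Std1 (best of 9, 0, 2, 1, 5); Orbyt gets 6.
Orbyt's induced payoffs are 5, 2, 4, 6, so Orbyt commits to Z. Subgame-perfect outcome: (Std1, Z) with payoffs (9, 6).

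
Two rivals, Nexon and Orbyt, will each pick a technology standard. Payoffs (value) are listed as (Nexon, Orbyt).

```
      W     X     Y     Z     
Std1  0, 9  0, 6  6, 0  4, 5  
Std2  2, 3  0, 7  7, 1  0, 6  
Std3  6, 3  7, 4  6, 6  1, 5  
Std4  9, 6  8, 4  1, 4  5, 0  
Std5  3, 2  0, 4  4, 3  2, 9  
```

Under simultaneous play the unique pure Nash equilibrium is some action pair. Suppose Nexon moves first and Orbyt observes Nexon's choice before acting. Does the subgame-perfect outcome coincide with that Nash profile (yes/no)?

Solve by backward induction (Nexon leads).
- Std1: BR = W, leader payoff 0.
- Std2: BR = X, leader payoff 0.
- Std3: BR = Y, leader payoff 6.
- Std4: BR = W, leader payoff 9.
- Std5: BR = Z, leader payoff 2.
Among 0, 0, 6, 9, 2, the best is 9 at Std4. Subgame-perfect outcome: (Std4, W) with payoffs (9, 6).
Under simultaneous play:
Nexon's best replies: W→Std4; X→Std4; Y→Std2; Z→Std4.
Orbyt's best replies: Std1→W; Std2→X; Std3→Y; Std4→W; Std5→Z.
The unique mutual best reply is (Std4, W), giving (9, 6).
Sequential outcome (Std4, W) coincides with the Nash profile (Std4, W).

yes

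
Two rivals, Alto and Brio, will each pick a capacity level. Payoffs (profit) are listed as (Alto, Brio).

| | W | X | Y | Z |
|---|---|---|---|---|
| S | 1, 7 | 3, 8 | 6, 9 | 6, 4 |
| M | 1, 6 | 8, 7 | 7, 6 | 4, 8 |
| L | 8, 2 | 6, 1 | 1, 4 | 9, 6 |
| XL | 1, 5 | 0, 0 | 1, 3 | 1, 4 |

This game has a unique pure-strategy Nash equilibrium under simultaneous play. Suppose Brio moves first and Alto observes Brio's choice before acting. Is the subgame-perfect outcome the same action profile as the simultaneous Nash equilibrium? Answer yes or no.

no

Solve by backward induction (Brio leads).
- W → Alto plays L (best of 1, 1, 8, 1); Brio gets 2.
- X → Alto plays M (best of 3, 8, 6, 0); Brio gets 7.
- Y → Alto plays M (best of 6, 7, 1, 1); Brio gets 6.
- Z → Alto plays L (best of 6, 4, 9, 1); Brio gets 6.
Maximizing over 2, 7, 6, 6, Brio chooses X. Subgame-perfect outcome: (M, X) with payoffs (8, 7).
For the simultaneous game, intersect best replies.
Alto's best replies: W→L; X→M; Y→M; Z→L.
Brio's best replies: S→Y; M→Z; L→Z; XL→W.
Only (L, Z) has each player best-responding; Nash payoffs (9, 6).
Sequential outcome (M, X) differs from the Nash profile (L, Z).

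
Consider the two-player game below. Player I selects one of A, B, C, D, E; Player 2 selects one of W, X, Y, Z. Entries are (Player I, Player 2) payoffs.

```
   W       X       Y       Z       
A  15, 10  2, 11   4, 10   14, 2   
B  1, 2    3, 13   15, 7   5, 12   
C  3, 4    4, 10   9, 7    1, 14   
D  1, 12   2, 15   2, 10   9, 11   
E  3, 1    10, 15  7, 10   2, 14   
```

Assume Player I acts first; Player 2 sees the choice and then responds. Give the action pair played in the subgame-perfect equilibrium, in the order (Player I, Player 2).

Player 2 best-responds to each possible Player I move:
- A: Player 2 compares 10, 11, 10, 2 and picks X; Player I would get 2.
- B: Player 2 compares 2, 13, 7, 12 and picks X; Player I would get 3.
- C: Player 2 compares 4, 10, 7, 14 and picks Z; Player I would get 1.
- D: Player 2 compares 12, 15, 10, 11 and picks X; Player I would get 2.
- E: Player 2 compares 1, 15, 10, 14 and picks X; Player I would get 10.
Player I's induced payoffs are 2, 3, 1, 2, 10, so Player I commits to E. Subgame-perfect outcome: (E, X) with payoffs (10, 15).

(E, X)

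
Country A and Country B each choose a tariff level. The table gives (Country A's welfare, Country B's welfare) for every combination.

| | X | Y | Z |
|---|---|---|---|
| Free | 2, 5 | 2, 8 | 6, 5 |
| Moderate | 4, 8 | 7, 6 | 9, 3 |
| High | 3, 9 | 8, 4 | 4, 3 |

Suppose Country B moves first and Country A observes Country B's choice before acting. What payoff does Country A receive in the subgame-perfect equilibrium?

Backward induction with Country B moving first.
- X: Country A compares 2, 4, 3 and picks Moderate; Country B would get 8.
- Y: Country A compares 2, 7, 8 and picks High; Country B would get 4.
- Z: Country A compares 6, 9, 4 and picks Moderate; Country B would get 3.
Among 8, 4, 3, the best is 8 at X. Subgame-perfect outcome: (Moderate, X) with payoffs (4, 8).

4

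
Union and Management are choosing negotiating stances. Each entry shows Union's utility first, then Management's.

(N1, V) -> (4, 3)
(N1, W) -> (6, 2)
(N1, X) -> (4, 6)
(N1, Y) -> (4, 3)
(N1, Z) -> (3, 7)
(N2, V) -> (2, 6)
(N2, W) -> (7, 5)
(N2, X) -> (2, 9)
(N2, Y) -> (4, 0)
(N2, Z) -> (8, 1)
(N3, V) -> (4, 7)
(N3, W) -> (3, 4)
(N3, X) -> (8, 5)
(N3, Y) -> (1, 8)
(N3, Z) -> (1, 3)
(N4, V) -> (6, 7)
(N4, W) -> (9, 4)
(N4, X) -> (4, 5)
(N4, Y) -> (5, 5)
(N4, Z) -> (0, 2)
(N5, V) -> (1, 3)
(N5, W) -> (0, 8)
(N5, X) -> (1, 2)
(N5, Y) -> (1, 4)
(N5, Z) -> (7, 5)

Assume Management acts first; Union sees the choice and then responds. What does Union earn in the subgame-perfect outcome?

6

Solve by backward induction (Management leads).
- V → Union plays N4 (best of 4, 2, 4, 6, 1); Management gets 7.
- W → Union plays N4 (best of 6, 7, 3, 9, 0); Management gets 4.
- X → Union plays N3 (best of 4, 2, 8, 4, 1); Management gets 5.
- Y → Union plays N4 (best of 4, 4, 1, 5, 1); Management gets 5.
- Z → Union plays N2 (best of 3, 8, 1, 0, 7); Management gets 1.
Management's induced payoffs are 7, 4, 5, 5, 1, so Management commits to V. Subgame-perfect outcome: (N4, V) with payoffs (6, 7).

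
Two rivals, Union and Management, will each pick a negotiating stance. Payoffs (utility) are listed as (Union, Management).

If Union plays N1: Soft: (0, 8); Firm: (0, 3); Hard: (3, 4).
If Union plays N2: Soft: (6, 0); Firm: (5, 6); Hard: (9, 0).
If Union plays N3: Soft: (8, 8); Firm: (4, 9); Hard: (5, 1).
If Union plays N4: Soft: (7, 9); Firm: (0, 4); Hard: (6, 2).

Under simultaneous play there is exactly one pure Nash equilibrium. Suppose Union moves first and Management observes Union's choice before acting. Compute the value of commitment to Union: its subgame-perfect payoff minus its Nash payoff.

Backward induction with Union moving first.
- N1: Management compares 8, 3, 4 and picks Soft; Union would get 0.
- N2: Management compares 0, 6, 0 and picks Firm; Union would get 5.
- N3: Management compares 8, 9, 1 and picks Firm; Union would get 4.
- N4: Management compares 9, 4, 2 and picks Soft; Union would get 7.
Maximizing over 0, 5, 4, 7, Union chooses N4. Subgame-perfect outcome: (N4, Soft) with payoffs (7, 9).
Under simultaneous play:
Union's best replies: Soft→N3; Firm→N2; Hard→N2.
Management's best replies: N1→Soft; N2→Firm; N3→Firm; N4→Soft.
Only (N2, Firm) has each player best-responding; Nash payoffs (5, 6).
Union's commitment gain: 7 − 5 = 2.

2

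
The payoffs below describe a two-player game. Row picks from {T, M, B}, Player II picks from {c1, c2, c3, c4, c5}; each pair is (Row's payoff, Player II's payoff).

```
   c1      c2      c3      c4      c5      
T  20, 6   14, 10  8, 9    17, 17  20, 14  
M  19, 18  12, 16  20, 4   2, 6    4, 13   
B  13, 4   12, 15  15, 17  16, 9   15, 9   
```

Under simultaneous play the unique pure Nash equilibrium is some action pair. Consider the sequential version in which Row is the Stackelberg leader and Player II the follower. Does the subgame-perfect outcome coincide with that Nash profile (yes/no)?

Player II best-responds to each possible Row move:
- T: BR = c4, leader payoff 17.
- M: BR = c1, leader payoff 19.
- B: BR = c3, leader payoff 15.
Row's induced payoffs are 17, 19, 15, so Row commits to M. Subgame-perfect outcome: (M, c1) with payoffs (19, 18).
For the simultaneous game, intersect best replies.
Row's best replies: c1→T; c2→T; c3→M; c4→T; c5→T.
Player II's best replies: T→c4; M→c1; B→c3.
The unique mutual best reply is (T, c4), giving (17, 17).
Sequential outcome (M, c1) differs from the Nash profile (T, c4).

no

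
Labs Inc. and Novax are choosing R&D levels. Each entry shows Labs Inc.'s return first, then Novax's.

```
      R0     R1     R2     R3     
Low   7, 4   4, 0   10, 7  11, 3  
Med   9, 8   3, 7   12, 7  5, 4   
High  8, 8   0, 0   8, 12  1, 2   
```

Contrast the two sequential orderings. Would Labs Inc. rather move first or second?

If Labs Inc. leads: Novax's best replies are Low→R2, Med→R0, High→R2; Labs Inc.'s induced payoffs 10, 9, 8; outcome (Low, R2), payoffs (10, 7).
If Novax leads: Labs Inc.'s best replies are R0→Med, R1→Low, R2→Med, R3→Low; Novax's induced payoffs 8, 0, 7, 3; outcome (Med, R0), payoffs (9, 8).
Labs Inc. gets 10 moving first and 9 moving second, so Labs Inc. prefers to move first.

first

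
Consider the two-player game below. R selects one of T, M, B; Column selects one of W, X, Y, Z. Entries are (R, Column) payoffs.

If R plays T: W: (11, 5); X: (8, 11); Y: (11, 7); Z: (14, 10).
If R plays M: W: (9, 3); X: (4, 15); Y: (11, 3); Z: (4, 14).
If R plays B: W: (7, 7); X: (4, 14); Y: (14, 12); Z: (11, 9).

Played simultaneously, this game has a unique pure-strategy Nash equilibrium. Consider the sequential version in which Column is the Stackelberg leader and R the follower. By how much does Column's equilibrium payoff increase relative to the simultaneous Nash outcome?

Solve by backward induction (Column leads).
- W: R compares 11, 9, 7 and picks T; Column would get 5.
- X: R compares 8, 4, 4 and picks T; Column would get 11.
- Y: R compares 11, 11, 14 and picks B; Column would get 12.
- Z: R compares 14, 4, 11 and picks T; Column would get 10.
Maximizing over 5, 11, 12, 10, Column chooses Y. Subgame-perfect outcome: (B, Y) with payoffs (14, 12).
Under simultaneous play:
R's best replies: W→T; X→T; Y→B; Z→T.
Column's best replies: T→X; M→X; B→X.
Only (T, X) has each player best-responding; Nash payoffs (8, 11).
Column's commitment gain: 12 − 11 = 1.

1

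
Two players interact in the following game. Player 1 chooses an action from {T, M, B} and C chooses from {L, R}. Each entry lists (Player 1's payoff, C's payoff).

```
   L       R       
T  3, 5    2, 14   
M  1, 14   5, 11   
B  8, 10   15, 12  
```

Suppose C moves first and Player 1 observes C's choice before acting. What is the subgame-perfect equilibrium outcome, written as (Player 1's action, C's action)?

(B, R)

Player 1 best-responds to each possible C move:
- L → Player 1 plays B (best of 3, 1, 8); C gets 10.
- R → Player 1 plays B (best of 2, 5, 15); C gets 12.
C's induced payoffs are 10, 12, so C commits to R. Subgame-perfect outcome: (B, R) with payoffs (15, 12).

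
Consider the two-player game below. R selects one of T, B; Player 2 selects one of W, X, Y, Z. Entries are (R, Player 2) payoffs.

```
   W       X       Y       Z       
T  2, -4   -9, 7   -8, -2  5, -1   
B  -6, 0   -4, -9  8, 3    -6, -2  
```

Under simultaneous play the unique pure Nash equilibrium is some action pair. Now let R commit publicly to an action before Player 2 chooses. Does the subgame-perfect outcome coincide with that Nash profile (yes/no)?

Work backward from Player 2's decision.
- T: BR = X, leader payoff -9.
- B: BR = Y, leader payoff 8.
R's induced payoffs are -9, 8, so R commits to B. Subgame-perfect outcome: (B, Y) with payoffs (8, 3).
For the simultaneous game, intersect best replies.
R's best replies: W→T; X→B; Y→B; Z→T.
Player 2's best replies: T→X; B→Y.
Only (B, Y) has each player best-responding; Nash payoffs (8, 3).
Sequential outcome (B, Y) coincides with the Nash profile (B, Y).

yes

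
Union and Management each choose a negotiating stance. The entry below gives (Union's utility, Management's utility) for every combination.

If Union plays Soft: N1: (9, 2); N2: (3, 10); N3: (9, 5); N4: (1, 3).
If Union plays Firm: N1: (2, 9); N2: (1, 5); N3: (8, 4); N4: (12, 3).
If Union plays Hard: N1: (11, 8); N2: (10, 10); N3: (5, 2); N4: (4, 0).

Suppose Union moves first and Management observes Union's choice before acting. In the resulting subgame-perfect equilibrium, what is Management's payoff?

Work backward from Management's decision.
- Soft: BR = N2, leader payoff 3.
- Firm: BR = N1, leader payoff 2.
- Hard: BR = N2, leader payoff 10.
Among 3, 2, 10, the best is 10 at Hard. Subgame-perfect outcome: (Hard, N2) with payoffs (10, 10).

10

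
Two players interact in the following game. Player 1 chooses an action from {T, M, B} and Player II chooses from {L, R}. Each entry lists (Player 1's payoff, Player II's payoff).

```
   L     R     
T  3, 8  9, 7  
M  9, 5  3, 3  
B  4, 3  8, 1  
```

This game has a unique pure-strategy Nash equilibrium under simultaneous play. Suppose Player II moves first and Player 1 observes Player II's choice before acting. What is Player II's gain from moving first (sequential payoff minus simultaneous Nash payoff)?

2

Player 1 best-responds to each possible Player II move:
- L: Player 1 compares 3, 9, 4 and picks M; Player II would get 5.
- R: Player 1 compares 9, 3, 8 and picks T; Player II would get 7.
Among 5, 7, the best is 7 at R. Subgame-perfect outcome: (T, R) with payoffs (9, 7).
For the simultaneous game, intersect best replies.
Player 1's best replies: L→M; R→T.
Player II's best replies: T→L; M→L; B→L.
Only (M, L) has each player best-responding; Nash payoffs (9, 5).
Player II's commitment gain: 7 − 5 = 2.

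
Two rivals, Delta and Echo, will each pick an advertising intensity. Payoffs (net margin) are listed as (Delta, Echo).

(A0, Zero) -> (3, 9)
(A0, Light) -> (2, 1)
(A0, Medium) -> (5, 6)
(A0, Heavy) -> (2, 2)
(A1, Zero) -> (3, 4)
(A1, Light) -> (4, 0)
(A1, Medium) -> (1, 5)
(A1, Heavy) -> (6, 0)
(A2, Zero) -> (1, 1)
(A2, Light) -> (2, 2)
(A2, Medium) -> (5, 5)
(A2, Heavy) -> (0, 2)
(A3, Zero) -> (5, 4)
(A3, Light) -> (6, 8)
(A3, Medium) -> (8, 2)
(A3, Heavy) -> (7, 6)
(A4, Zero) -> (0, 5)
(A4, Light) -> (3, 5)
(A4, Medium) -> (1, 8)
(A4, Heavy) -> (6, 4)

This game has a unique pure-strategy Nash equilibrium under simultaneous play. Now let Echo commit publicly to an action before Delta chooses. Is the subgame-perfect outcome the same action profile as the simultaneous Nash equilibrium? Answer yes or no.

Backward induction with Echo moving first.
- Zero: Delta compares 3, 3, 1, 5, 0 and picks A3; Echo would get 4.
- Light: Delta compares 2, 4, 2, 6, 3 and picks A3; Echo would get 8.
- Medium: Delta compares 5, 1, 5, 8, 1 and picks A3; Echo would get 2.
- Heavy: Delta compares 2, 6, 0, 7, 6 and picks A3; Echo would get 6.
Maximizing over 4, 8, 2, 6, Echo chooses Light. Subgame-perfect outcome: (A3, Light) with payoffs (6, 8).
Under simultaneous play:
Delta's best replies: Zero→A3; Light→A3; Medium→A3; Heavy→A3.
Echo's best replies: A0→Zero; A1→Medium; A2→Medium; A3→Light; A4→Medium.
Only (A3, Light) has each player best-responding; Nash payoffs (6, 8).
Sequential outcome (A3, Light) coincides with the Nash profile (A3, Light).

yes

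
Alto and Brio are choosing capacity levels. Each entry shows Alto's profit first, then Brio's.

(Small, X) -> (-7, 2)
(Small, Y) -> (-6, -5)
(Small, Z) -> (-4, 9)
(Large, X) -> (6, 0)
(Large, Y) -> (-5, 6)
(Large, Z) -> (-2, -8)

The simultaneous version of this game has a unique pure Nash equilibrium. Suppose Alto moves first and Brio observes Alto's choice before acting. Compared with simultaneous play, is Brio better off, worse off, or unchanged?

better off

Work backward from Brio's decision.
- Small → Brio plays Z (best of 2, -5, 9); Alto gets -4.
- Large → Brio plays Y (best of 0, 6, -8); Alto gets -5.
Among -4, -5, the best is -4 at Small. Subgame-perfect outcome: (Small, Z) with payoffs (-4, 9).
For the simultaneous game, intersect best replies.
Alto's best replies: X→Large; Y→Large; Z→Large.
Brio's best replies: Small→Z; Large→Y.
Only (Large, Y) has each player best-responding; Nash payoffs (-5, 6).
Brio earns 9 sequentially versus 6 at the Nash outcome: better off.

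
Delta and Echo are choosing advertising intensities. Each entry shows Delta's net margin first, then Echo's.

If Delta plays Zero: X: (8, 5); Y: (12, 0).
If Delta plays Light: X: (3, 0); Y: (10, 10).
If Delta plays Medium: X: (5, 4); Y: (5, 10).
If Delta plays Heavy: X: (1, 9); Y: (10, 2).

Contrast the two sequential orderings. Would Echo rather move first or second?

If Delta leads: Echo's best replies are Zero→X, Light→Y, Medium→Y, Heavy→X; Delta's induced payoffs 8, 10, 5, 1; outcome (Light, Y), payoffs (10, 10).
If Echo leads: Delta's best replies are X→Zero, Y→Zero; Echo's induced payoffs 5, 0; outcome (Zero, X), payoffs (8, 5).
Echo gets 5 moving first and 10 moving second, so Echo prefers to move second.

second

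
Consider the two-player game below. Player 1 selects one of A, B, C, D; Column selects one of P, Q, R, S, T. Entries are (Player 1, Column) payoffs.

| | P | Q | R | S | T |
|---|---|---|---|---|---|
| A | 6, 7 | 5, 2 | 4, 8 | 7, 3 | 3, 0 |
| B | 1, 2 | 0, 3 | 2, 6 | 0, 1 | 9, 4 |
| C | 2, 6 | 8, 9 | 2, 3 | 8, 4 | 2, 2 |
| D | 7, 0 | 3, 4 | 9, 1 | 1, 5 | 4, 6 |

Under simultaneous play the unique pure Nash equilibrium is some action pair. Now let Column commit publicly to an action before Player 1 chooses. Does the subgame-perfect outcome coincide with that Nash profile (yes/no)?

Player 1 best-responds to each possible Column move:
- P → Player 1 plays D (best of 6, 1, 2, 7); Column gets 0.
- Q → Player 1 plays C (best of 5, 0, 8, 3); Column gets 9.
- R → Player 1 plays D (best of 4, 2, 2, 9); Column gets 1.
- S → Player 1 plays C (best of 7, 0, 8, 1); Column gets 4.
- T → Player 1 plays B (best of 3, 9, 2, 4); Column gets 4.
Among 0, 9, 1, 4, 4, the best is 9 at Q. Subgame-perfect outcome: (C, Q) with payoffs (8, 9).
For the simultaneous game, intersect best replies.
Player 1's best replies: P→D; Q→C; R→D; S→C; T→B.
Column's best replies: A→R; B→R; C→Q; D→T.
Only (C, Q) has each player best-responding; Nash payoffs (8, 9).
Sequential outcome (C, Q) coincides with the Nash profile (C, Q).

yes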